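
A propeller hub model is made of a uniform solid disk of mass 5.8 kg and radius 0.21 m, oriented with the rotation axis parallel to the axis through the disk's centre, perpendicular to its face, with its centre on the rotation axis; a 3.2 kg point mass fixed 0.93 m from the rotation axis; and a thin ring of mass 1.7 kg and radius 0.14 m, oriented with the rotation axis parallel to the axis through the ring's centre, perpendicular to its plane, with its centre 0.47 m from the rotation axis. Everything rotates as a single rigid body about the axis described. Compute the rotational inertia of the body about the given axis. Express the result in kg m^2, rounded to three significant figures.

3.30

Solid disk: I_cm = (1/2)MR² = (1/2)(5.8)(0.21)² = 0.12789 kg m^2; axis through the centre, so I = 0.12789 kg m^2.
Point mass: I_cm = 0; centre at d = 0.93 m, so I = I_cm + Md² gives I = 0 + (3.2)(0.93)² = 2.7677 kg m^2.
Thin ring: I_cm = MR² = (1.7)(0.14)² = 0.03332 kg m^2; centre at d = 0.47 m, so I = I_cm + Md² gives I = 0.03332 + (1.7)(0.47)² = 0.40885 kg m^2.
Total I = 0.12789 + 2.7677 + 0.40885 = 3.3044 kg m^2.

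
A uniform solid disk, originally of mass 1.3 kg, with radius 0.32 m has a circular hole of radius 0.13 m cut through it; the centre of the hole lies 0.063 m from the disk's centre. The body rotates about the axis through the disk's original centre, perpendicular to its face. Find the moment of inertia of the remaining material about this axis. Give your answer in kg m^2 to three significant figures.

Unpierced body about its centre: I₀ = (1/2)MR² = (1/2)(1.3)(0.32)² = 0.06656 kg m^2.
The removed disk has mass m = M·(r/R)² = (1.3)(0.13/0.32)² = 0.21455 kg (same uniform areal density).
Its moment of inertia about the rotation axis (parallel-axis theorem): I_hole = (1/2)mr² + md² = (1/2)(0.21455)(0.13)² + (0.21455)(0.063)² = 0.0026645 kg m^2.
Treating the hole as negative mass, I = I₀ − I_hole = 0.06656 − 0.0026645 = 0.063895 kg m^2.

0.0639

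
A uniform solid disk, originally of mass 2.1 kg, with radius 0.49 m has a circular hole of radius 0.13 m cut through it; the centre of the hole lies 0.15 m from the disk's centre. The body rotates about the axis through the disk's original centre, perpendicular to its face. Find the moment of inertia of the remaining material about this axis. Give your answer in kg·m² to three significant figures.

Unpierced body about its centre: I₀ = (1/2)MR² = (1/2)(2.1)(0.49)² = 0.2521 kg·m².
The removed disk has mass m = M·(r/R)² = (2.1)(0.13/0.49)² = 0.14781 kg (same uniform areal density).
Its moment of inertia about the rotation axis (parallel-axis theorem): I_hole = (1/2)mr² + md² = (1/2)(0.14781)(0.13)² + (0.14781)(0.15)² = 0.0045748 kg·m².
Treating the hole as negative mass, I = I₀ − I_hole = 0.2521 − 0.0045748 = 0.24753 kg·m².

0.248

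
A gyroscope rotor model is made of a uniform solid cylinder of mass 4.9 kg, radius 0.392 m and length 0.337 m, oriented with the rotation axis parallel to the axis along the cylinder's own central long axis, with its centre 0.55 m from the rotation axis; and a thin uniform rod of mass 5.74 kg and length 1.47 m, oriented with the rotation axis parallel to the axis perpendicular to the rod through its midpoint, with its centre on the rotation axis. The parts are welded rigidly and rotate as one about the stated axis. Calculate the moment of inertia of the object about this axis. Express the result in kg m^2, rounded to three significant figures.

Solid cylinder: I_cm = (1/2)MR² = (1/2)(4.9)(0.392)² = 0.37648 kg m^2; centre at d = 0.55 m, so I = I_cm + Md² gives I = 0.37648 + (4.9)(0.55)² = 1.8587 kg m^2.
Thin rod: I_cm = (1/12)ML² = (1/12)(5.74)(1.47)² = 1.0336 kg m^2; axis through the centre, so I = 1.0336 kg m^2.
Total I = 1.8587 + 1.0336 = 2.8924 kg m^2.

2.89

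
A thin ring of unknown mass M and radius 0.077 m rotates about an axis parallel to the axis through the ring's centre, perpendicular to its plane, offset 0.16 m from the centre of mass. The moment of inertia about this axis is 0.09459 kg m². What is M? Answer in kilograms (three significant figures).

3.00

I = I_cm + Md² = MR² + Md² = M·[1·(0.077)² + (0.16)²] = M·0.031529.
So M = 0.09459 / 0.031529 = 3.0001 kg.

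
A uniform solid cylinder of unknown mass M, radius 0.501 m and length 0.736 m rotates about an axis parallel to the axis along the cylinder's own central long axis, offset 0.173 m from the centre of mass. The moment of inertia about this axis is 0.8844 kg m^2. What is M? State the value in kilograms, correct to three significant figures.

I = I_cm + Md² = (1/2)MR² + Md² = M·[0.5·(0.501)² + (0.173)²] = M·0.15543.
So M = 0.8844 / 0.15543 = 5.69 kg.

5.69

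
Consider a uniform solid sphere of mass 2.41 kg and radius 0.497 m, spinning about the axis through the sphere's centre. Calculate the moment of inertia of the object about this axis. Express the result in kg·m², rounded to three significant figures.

I_cm = (2/5)MR² = (2/5)(2.41)(0.497)² = 0.23812 kg·m²; axis through the centre, so I = 0.23812 kg·m².

0.238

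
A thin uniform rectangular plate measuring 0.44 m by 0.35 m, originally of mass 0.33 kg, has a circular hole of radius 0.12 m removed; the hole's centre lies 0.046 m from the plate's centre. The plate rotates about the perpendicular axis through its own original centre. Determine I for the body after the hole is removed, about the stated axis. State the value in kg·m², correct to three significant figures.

0.00779

Unpierced body about its centre: I₀ = (1/12)M(a²+b²) = (1/12)(0.33)[(0.44)² + (0.35)²] = 0.0086927 kg·m².
The removed disk has mass m = M·πr²/(ab) = (0.33)·π(0.12)²/(0.44·0.35) = 0.096941 kg (same uniform areal density).
Its moment of inertia about the rotation axis (parallel-axis theorem): I_hole = (1/2)mr² + md² = (1/2)(0.096941)(0.12)² + (0.096941)(0.046)² = 0.0009031 kg·m².
Treating the hole as negative mass, I = I₀ − I_hole = 0.0086927 − 0.0009031 = 0.0077897 kg·m².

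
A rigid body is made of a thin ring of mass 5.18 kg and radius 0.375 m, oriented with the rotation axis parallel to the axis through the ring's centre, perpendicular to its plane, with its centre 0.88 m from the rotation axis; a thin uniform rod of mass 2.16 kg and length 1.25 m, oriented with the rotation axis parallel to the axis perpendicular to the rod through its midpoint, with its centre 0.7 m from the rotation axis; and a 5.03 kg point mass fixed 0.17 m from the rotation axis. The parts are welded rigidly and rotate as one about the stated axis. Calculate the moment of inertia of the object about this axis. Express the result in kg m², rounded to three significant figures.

Thin ring: I_cm = MR² = (5.18)(0.375)² = 0.72844 kg m²; centre at d = 0.88 m, so I = I_cm + Md² gives I = 0.72844 + (5.18)(0.88)² = 4.7398 kg m².
Thin rod: I_cm = (1/12)ML² = (1/12)(2.16)(1.25)² = 0.28125 kg m²; centre at d = 0.7 m, so I = I_cm + Md² gives I = 0.28125 + (2.16)(0.7)² = 1.3397 kg m².
Point mass: I_cm = 0; centre at d = 0.17 m, so I = I_cm + Md² gives I = 0 + (5.03)(0.17)² = 0.14537 kg m².
Total I = 4.7398 + 1.3397 + 0.14537 = 6.2248 kg m².

6.22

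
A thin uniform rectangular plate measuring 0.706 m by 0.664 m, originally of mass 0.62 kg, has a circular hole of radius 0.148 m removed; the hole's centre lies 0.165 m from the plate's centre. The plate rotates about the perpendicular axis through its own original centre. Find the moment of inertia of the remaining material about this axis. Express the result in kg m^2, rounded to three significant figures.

0.0451

Unpierced body about its centre: I₀ = (1/12)M(a²+b²) = (1/12)(0.62)[(0.706)² + (0.664)²] = 0.048532 kg m^2.
The removed disk has mass m = M·πr²/(ab) = (0.62)·π(0.148)²/(0.706·0.664) = 0.091011 kg (same uniform areal density).
Its moment of inertia about the rotation axis (parallel-axis theorem): I_hole = (1/2)mr² + md² = (1/2)(0.091011)(0.148)² + (0.091011)(0.165)² = 0.0034745 kg m^2.
Treating the hole as negative mass, I = I₀ − I_hole = 0.048532 − 0.0034745 = 0.045058 kg m^2.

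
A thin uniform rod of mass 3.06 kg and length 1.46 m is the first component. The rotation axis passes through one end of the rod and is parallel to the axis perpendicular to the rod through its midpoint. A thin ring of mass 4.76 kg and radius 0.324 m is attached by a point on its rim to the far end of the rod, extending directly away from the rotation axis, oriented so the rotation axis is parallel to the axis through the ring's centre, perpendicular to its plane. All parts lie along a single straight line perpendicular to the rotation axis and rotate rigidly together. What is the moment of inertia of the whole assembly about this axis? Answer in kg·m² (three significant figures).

17.8

Thin rod: I_cm = (1/12)ML² = (1/12)(3.06)(1.46)² = 0.54356 kg·m²; centre at d = 0.73 m, so I = I_cm + Md² gives I = 0.54356 + (3.06)(0.73)² = 2.1742 kg·m².
Thin ring: I_cm = MR² = (4.76)(0.324)² = 0.49969 kg·m²; centre at d = 0.73 + 0.73 + 0.324 = 1.784 m, so I = I_cm + Md² gives I = 0.49969 + (4.76)(1.784)² = 15.649 kg·m².
Total I = 2.1742 + 15.649 = 17.823 kg·m².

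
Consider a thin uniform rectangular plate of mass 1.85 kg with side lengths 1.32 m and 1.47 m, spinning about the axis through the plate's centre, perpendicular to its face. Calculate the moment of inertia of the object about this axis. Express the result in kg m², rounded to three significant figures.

0.602

I_cm = (1/12)M(a²+b²) = (1/12)(1.85)[(1.32)² + (1.47)²] = 0.60176 kg m²; axis through the centre, so I = 0.60176 kg m².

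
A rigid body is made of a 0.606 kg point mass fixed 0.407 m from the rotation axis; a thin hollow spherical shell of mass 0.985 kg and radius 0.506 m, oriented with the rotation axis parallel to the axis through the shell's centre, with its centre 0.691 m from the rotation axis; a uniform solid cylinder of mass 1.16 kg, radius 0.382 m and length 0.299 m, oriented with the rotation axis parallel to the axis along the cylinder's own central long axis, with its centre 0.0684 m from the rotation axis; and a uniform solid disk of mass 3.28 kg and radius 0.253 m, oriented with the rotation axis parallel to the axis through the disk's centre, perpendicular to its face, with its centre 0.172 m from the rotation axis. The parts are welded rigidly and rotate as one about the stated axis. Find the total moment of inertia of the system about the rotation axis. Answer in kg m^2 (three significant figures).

1.03

Point mass: I_cm = 0; centre at d = 0.407 m, so I = I_cm + Md² gives I = 0 + (0.606)(0.407)² = 0.10038 kg m^2.
Spherical shell: I_cm = (2/3)MR² = (2/3)(0.985)(0.506)² = 0.16813 kg m^2; centre at d = 0.691 m, so I = I_cm + Md² gives I = 0.16813 + (0.985)(0.691)² = 0.63845 kg m^2.
Solid cylinder: I_cm = (1/2)MR² = (1/2)(1.16)(0.382)² = 0.084636 kg m^2; centre at d = 0.0684 m, so I = I_cm + Md² gives I = 0.084636 + (1.16)(0.0684)² = 0.090063 kg m^2.
Solid disk: I_cm = (1/2)MR² = (1/2)(3.28)(0.253)² = 0.10497 kg m^2; centre at d = 0.172 m, so I = I_cm + Md² gives I = 0.10497 + (3.28)(0.172)² = 0.20201 kg m^2.
Total I = 0.10038 + 0.63845 + 0.090063 + 0.20201 = 1.0309 kg m^2.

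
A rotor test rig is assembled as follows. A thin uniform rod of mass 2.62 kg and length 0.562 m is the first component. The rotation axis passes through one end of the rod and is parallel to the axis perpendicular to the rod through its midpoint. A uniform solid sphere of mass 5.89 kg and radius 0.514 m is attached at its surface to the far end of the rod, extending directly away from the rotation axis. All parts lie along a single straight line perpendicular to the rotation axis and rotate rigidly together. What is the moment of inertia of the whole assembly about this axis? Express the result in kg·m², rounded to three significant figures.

Thin rod: I_cm = (1/12)ML² = (1/12)(2.62)(0.562)² = 0.068959 kg·m²; centre at d = 0.281 m, so I = I_cm + Md² gives I = 0.068959 + (2.62)(0.281)² = 0.27584 kg·m².
Solid sphere: I_cm = (2/5)MR² = (2/5)(5.89)(0.514)² = 0.62245 kg·m²; centre at d = 0.281 + 0.281 + 0.514 = 1.076 m, so I = I_cm + Md² gives I = 0.62245 + (5.89)(1.076)² = 7.4417 kg·m².
Total I = 0.27584 + 7.4417 = 7.7176 kg·m².

7.72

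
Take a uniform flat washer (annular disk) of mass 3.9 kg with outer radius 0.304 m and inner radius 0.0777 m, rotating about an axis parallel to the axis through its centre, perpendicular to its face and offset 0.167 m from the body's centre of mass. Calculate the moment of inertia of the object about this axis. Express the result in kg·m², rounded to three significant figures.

0.301

I_cm = (1/2)M(R²+r²) = (1/2)(3.9)[(0.304)² + (0.0777)²] = 0.19198 kg·m²; centre at d = 0.167 m, so the parallel axis theorem gives I = 0.19198 + (3.9)(0.167)² = 0.30075 kg·m².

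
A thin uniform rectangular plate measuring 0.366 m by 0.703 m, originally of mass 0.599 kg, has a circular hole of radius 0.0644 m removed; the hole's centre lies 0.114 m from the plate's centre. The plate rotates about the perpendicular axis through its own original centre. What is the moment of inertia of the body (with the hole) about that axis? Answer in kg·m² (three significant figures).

0.0309

Unpierced body about its centre: I₀ = (1/12)M(a²+b²) = (1/12)(0.599)[(0.366)² + (0.703)²] = 0.031356 kg·m².
The removed disk has mass m = M·πr²/(ab) = (0.599)·π(0.0644)²/(0.366·0.703) = 0.030333 kg (same uniform areal density).
Its moment of inertia about the rotation axis (parallel-axis theorem): I_hole = (1/2)mr² + md² = (1/2)(0.030333)(0.0644)² + (0.030333)(0.114)² = 0.00045711 kg·m².
Treating the hole as negative mass, I = I₀ − I_hole = 0.031356 − 0.00045711 = 0.030899 kg·m².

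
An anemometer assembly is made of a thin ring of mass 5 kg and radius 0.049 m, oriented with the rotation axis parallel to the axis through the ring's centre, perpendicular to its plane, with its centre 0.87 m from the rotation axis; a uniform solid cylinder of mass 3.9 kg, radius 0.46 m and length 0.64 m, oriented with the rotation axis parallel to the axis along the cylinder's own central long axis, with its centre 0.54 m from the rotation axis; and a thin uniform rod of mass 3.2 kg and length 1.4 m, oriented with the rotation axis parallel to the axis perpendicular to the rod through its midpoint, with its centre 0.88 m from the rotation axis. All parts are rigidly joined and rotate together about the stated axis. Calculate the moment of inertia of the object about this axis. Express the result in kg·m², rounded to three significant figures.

Thin ring: I_cm = MR² = (5)(0.049)² = 0.012005 kg·m²; centre at d = 0.87 m, so I = I_cm + Md² gives I = 0.012005 + (5)(0.87)² = 3.7965 kg·m².
Solid cylinder: I_cm = (1/2)MR² = (1/2)(3.9)(0.46)² = 0.41262 kg·m²; centre at d = 0.54 m, so I = I_cm + Md² gives I = 0.41262 + (3.9)(0.54)² = 1.5499 kg·m².
Thin rod: I_cm = (1/12)ML² = (1/12)(3.2)(1.4)² = 0.52267 kg·m²; centre at d = 0.88 m, so I = I_cm + Md² gives I = 0.52267 + (3.2)(0.88)² = 3.0007 kg·m².
Total I = 3.7965 + 1.5499 + 3.0007 = 8.3471 kg·m².

8.35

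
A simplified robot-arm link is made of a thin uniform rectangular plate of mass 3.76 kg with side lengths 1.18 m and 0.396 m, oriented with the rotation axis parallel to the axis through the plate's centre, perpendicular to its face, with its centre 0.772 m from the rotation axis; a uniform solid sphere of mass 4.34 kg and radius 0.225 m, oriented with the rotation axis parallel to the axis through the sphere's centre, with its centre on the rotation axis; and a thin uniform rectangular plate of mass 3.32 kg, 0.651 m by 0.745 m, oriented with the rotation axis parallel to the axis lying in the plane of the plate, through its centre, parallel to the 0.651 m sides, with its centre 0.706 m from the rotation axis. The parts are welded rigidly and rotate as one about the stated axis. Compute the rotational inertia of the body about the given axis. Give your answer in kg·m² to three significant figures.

Rectangular plate: I_cm = (1/12)M(a²+b²) = (1/12)(3.76)[(1.18)² + (0.396)²] = 0.48542 kg·m²; centre at d = 0.772 m, so I = I_cm + Md² gives I = 0.48542 + (3.76)(0.772)² = 2.7263 kg·m².
Solid sphere: I_cm = (2/5)MR² = (2/5)(4.34)(0.225)² = 0.087885 kg·m²; axis through the centre, so I = 0.087885 kg·m².
Rectangular plate: I_cm = (1/12)Mb² = (1/12)(3.32)(0.745)² = 0.15356 kg·m²; centre at d = 0.706 m, so I = I_cm + Md² gives I = 0.15356 + (3.32)(0.706)² = 1.8084 kg·m².
Total I = 2.7263 + 0.087885 + 1.8084 = 4.6226 kg·m².

4.62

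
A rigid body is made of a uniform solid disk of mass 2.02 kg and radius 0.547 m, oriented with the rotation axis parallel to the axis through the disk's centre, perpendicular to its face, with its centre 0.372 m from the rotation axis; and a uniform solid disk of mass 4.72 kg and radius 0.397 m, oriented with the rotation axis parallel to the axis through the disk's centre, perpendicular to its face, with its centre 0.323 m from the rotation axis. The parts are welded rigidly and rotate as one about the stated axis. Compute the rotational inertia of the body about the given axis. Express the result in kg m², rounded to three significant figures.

1.45

Solid disk: I_cm = (1/2)MR² = (1/2)(2.02)(0.547)² = 0.3022 kg m²; centre at d = 0.372 m, so the parallel axis theorem gives I = 0.3022 + (2.02)(0.372)² = 0.58174 kg m².
Solid disk: I_cm = (1/2)MR² = (1/2)(4.72)(0.397)² = 0.37196 kg m²; centre at d = 0.323 m, so the parallel axis theorem gives I = 0.37196 + (4.72)(0.323)² = 0.86439 kg m².
Total I = 0.58174 + 0.86439 = 1.4461 kg m².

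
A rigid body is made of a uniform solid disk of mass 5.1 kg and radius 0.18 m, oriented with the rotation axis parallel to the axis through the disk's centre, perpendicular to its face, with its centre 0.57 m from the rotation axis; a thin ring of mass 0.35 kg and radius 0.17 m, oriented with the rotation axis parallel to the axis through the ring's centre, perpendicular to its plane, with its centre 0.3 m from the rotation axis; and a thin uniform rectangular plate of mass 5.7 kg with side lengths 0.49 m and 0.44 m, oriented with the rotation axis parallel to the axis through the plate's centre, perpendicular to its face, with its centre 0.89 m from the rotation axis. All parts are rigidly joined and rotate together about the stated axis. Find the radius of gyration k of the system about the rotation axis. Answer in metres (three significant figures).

0.764

Solid disk: I_cm = (1/2)MR² = (1/2)(5.1)(0.18)² = 0.08262 kg m^2; centre at d = 0.57 m, so I = I_cm + Md² gives I = 0.08262 + (5.1)(0.57)² = 1.7396 kg m^2.
Thin ring: I_cm = MR² = (0.35)(0.17)² = 0.010115 kg m^2; centre at d = 0.3 m, so I = I_cm + Md² gives I = 0.010115 + (0.35)(0.3)² = 0.041615 kg m^2.
Rectangular plate: I_cm = (1/12)M(a²+b²) = (1/12)(5.7)[(0.49)² + (0.44)²] = 0.20601 kg m^2; centre at d = 0.89 m, so I = I_cm + Md² gives I = 0.20601 + (5.7)(0.89)² = 4.721 kg m^2.
Total I = 6.5022 kg m^2; total mass M = 11.15 kg.
k = √(I/M) = √(6.5022/11.15) = 0.76365 m.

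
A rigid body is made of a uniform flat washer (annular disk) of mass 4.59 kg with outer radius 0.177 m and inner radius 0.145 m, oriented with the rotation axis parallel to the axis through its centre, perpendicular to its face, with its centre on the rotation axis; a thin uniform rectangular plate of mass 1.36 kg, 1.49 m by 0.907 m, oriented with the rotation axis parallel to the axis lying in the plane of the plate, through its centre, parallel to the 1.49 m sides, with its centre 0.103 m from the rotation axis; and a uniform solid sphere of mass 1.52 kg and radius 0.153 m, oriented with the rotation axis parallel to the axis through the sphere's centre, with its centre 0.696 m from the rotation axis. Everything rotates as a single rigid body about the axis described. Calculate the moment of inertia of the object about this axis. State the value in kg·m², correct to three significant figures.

0.978

Annular disk: I_cm = (1/2)M(R²+r²) = (1/2)(4.59)[(0.177)² + (0.145)²] = 0.12015 kg·m²; axis through the centre, so I = 0.12015 kg·m².
Rectangular plate: I_cm = (1/12)Mb² = (1/12)(1.36)(0.907)² = 0.093234 kg·m²; centre at d = 0.103 m, so I = I_cm + Md² gives I = 0.093234 + (1.36)(0.103)² = 0.10766 kg·m².
Solid sphere: I_cm = (2/5)MR² = (2/5)(1.52)(0.153)² = 0.014233 kg·m²; centre at d = 0.696 m, so I = I_cm + Md² gives I = 0.014233 + (1.52)(0.696)² = 0.75054 kg·m².
Total I = 0.12015 + 0.10766 + 0.75054 = 0.97836 kg·m².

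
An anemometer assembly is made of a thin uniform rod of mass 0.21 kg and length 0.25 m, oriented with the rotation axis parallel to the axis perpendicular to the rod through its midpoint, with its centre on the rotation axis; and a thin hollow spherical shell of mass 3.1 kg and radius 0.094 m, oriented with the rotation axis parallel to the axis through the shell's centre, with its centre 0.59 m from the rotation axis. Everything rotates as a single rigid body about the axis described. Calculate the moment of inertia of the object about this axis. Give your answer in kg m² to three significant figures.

Thin rod: I_cm = (1/12)ML² = (1/12)(0.21)(0.25)² = 0.0010937 kg m²; axis through the centre, so I = 0.0010937 kg m².
Spherical shell: I_cm = (2/3)MR² = (2/3)(3.1)(0.094)² = 0.018261 kg m²; centre at d = 0.59 m, so I = I_cm + Md² gives I = 0.018261 + (3.1)(0.59)² = 1.0974 kg m².
Total I = 0.0010937 + 1.0974 = 1.0985 kg m².

1.10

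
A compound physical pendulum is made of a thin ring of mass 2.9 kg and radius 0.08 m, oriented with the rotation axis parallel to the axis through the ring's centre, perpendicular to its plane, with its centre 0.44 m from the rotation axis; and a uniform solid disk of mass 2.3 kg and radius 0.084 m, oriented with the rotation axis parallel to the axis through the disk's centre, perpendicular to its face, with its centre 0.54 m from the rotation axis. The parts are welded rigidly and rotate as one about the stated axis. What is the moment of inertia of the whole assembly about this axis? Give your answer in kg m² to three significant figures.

1.26

Thin ring: I_cm = MR² = (2.9)(0.08)² = 0.01856 kg m²; centre at d = 0.44 m, so I = I_cm + Md² gives I = 0.01856 + (2.9)(0.44)² = 0.58 kg m².
Solid disk: I_cm = (1/2)MR² = (1/2)(2.3)(0.084)² = 0.0081144 kg m²; centre at d = 0.54 m, so I = I_cm + Md² gives I = 0.0081144 + (2.3)(0.54)² = 0.67879 kg m².
Total I = 0.58 + 0.67879 = 1.2588 kg m².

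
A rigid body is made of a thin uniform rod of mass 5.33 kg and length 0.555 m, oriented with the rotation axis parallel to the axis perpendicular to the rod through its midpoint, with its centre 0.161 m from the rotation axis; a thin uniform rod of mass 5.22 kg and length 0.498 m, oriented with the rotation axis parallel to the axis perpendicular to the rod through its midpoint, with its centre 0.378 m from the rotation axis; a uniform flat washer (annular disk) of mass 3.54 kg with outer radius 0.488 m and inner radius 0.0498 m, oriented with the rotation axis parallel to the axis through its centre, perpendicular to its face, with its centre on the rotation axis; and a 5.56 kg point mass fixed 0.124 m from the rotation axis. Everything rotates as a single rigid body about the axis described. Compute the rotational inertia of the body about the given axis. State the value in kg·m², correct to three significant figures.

1.64

Thin rod: I_cm = (1/12)ML² = (1/12)(5.33)(0.555)² = 0.13681 kg·m²; centre at d = 0.161 m, so the parallel axis theorem gives I = 0.13681 + (5.33)(0.161)² = 0.27497 kg·m².
Thin rod: I_cm = (1/12)ML² = (1/12)(5.22)(0.498)² = 0.10788 kg·m²; centre at d = 0.378 m, so the parallel axis theorem gives I = 0.10788 + (5.22)(0.378)² = 0.85374 kg·m².
Annular disk: I_cm = (1/2)M(R²+r²) = (1/2)(3.54)[(0.488)² + (0.0498)²] = 0.4259 kg·m²; axis through the centre, so I = 0.4259 kg·m².
Point mass: I_cm = 0; centre at d = 0.124 m, so the parallel axis theorem gives I = 0 + (5.56)(0.124)² = 0.085491 kg·m².
Total I = 0.27497 + 0.85374 + 0.4259 + 0.085491 = 1.6401 kg·m².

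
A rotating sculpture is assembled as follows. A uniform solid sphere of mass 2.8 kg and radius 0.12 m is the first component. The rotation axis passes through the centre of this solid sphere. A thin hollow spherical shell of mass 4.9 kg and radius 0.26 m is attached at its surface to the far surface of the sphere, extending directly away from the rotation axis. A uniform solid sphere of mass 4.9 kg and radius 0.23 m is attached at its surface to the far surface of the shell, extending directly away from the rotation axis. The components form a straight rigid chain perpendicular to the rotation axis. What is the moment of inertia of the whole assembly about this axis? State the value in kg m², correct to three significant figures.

Solid sphere: I_cm = (2/5)MR² = (2/5)(2.8)(0.12)² = 0.016128 kg m²; axis through the centre, so I = 0.016128 kg m².
Spherical shell: I_cm = (2/3)MR² = (2/3)(4.9)(0.26)² = 0.22083 kg m²; centre at d = 0.12 + 0.26 = 0.38 m, so the parallel axis theorem gives I = 0.22083 + (4.9)(0.38)² = 0.92839 kg m².
Solid sphere: I_cm = (2/5)MR² = (2/5)(4.9)(0.23)² = 0.10368 kg m²; centre at d = 0.12 + 0.26 + 0.26 + 0.23 = 0.87 m, so the parallel axis theorem gives I = 0.10368 + (4.9)(0.87)² = 3.8125 kg m².
Total I = 0.016128 + 0.92839 + 3.8125 = 4.757 kg m².

4.76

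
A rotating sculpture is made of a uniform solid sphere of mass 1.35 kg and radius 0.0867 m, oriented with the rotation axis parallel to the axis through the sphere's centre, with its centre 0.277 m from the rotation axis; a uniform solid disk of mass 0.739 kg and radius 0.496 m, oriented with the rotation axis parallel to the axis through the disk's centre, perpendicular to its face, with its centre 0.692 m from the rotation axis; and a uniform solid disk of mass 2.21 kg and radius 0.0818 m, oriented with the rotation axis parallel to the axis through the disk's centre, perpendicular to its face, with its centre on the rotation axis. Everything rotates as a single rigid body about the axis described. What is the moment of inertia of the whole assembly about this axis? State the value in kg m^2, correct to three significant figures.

Solid sphere: I_cm = (2/5)MR² = (2/5)(1.35)(0.0867)² = 0.0040591 kg m^2; centre at d = 0.277 m, so the parallel axis theorem gives I = 0.0040591 + (1.35)(0.277)² = 0.10764 kg m^2.
Solid disk: I_cm = (1/2)MR² = (1/2)(0.739)(0.496)² = 0.090903 kg m^2; centre at d = 0.692 m, so the parallel axis theorem gives I = 0.090903 + (0.739)(0.692)² = 0.44478 kg m^2.
Solid disk: I_cm = (1/2)MR² = (1/2)(2.21)(0.0818)² = 0.0073938 kg m^2; axis through the centre, so I = 0.0073938 kg m^2.
Total I = 0.10764 + 0.44478 + 0.0073938 = 0.55982 kg m^2.

0.560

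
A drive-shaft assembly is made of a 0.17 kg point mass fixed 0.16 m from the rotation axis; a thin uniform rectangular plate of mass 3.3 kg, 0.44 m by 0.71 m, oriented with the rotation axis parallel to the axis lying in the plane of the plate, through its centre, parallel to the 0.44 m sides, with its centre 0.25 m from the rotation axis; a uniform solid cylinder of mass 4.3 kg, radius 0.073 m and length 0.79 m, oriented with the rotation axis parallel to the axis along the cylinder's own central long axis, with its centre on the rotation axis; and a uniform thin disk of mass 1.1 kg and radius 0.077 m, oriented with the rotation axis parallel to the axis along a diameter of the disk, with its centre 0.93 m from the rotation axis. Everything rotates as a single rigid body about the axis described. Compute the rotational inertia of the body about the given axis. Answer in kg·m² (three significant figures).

Point mass: I_cm = 0; centre at d = 0.16 m, so I = I_cm + Md² gives I = 0 + (0.17)(0.16)² = 0.004352 kg·m².
Rectangular plate: I_cm = (1/12)Mb² = (1/12)(3.3)(0.71)² = 0.13863 kg·m²; centre at d = 0.25 m, so I = I_cm + Md² gives I = 0.13863 + (3.3)(0.25)² = 0.34488 kg·m².
Solid cylinder: I_cm = (1/2)MR² = (1/2)(4.3)(0.073)² = 0.011457 kg·m²; axis through the centre, so I = 0.011457 kg·m².
Thin disk: I_cm = (1/4)MR² = (1/4)(1.1)(0.077)² = 0.0016305 kg·m²; centre at d = 0.93 m, so I = I_cm + Md² gives I = 0.0016305 + (1.1)(0.93)² = 0.95302 kg·m².
Total I = 0.004352 + 0.34488 + 0.011457 + 0.95302 = 1.3137 kg·m².

1.31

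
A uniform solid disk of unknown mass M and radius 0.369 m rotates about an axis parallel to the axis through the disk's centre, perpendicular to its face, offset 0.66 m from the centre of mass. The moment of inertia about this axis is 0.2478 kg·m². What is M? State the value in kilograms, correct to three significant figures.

0.492

I = I_cm + Md² = (1/2)MR² + Md² = M·[0.5·(0.369)² + (0.66)²] = M·0.50368.
So M = 0.2478 / 0.50368 = 0.49198 kg.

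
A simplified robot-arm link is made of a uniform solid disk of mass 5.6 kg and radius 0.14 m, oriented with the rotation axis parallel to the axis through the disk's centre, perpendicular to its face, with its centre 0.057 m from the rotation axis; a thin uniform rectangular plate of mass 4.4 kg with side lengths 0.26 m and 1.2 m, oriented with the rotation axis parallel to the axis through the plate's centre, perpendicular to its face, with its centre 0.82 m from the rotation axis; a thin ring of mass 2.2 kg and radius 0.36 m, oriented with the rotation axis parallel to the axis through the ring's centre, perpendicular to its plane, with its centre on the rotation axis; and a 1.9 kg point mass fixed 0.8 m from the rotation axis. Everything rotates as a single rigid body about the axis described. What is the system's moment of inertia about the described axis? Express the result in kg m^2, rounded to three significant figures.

Solid disk: I_cm = (1/2)MR² = (1/2)(5.6)(0.14)² = 0.05488 kg m^2; centre at d = 0.057 m, so the parallel axis theorem gives I = 0.05488 + (5.6)(0.057)² = 0.073074 kg m^2.
Rectangular plate: I_cm = (1/12)M(a²+b²) = (1/12)(4.4)[(0.26)² + (1.2)²] = 0.55279 kg m^2; centre at d = 0.82 m, so the parallel axis theorem gives I = 0.55279 + (4.4)(0.82)² = 3.5113 kg m^2.
Thin ring: I_cm = MR² = (2.2)(0.36)² = 0.28512 kg m^2; axis through the centre, so I = 0.28512 kg m^2.
Point mass: I_cm = 0; centre at d = 0.8 m, so the parallel axis theorem gives I = 0 + (1.9)(0.8)² = 1.216 kg m^2.
Total I = 0.073074 + 3.5113 + 0.28512 + 1.216 = 5.0855 kg m^2.

5.09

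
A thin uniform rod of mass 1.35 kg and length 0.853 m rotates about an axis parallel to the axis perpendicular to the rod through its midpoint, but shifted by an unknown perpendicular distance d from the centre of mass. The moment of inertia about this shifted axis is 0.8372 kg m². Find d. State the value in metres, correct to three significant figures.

About the centre-of-mass axis, I_cm = (1/12)ML² = (1/12)(1.35)(0.853)² = 0.081856 kg m².
Parallel axis theorem: I = I_cm + Md², so Md² = 0.8372 − 0.081856 = 0.75534 kg m².
d = √(0.75534 / 1.35) = 0.74801 m.

0.748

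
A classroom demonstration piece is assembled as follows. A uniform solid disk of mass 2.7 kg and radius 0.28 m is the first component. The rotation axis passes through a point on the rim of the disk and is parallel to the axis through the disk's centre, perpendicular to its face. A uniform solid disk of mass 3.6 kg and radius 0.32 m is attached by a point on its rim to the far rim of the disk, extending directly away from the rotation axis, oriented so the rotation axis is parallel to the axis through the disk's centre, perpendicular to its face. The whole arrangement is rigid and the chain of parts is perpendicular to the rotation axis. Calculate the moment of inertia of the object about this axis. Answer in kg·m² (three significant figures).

3.29

Solid disk: I_cm = (1/2)MR² = (1/2)(2.7)(0.28)² = 0.10584 kg·m²; centre at d = 0.28 m, so the parallel axis theorem gives I = 0.10584 + (2.7)(0.28)² = 0.31752 kg·m².
Solid disk: I_cm = (1/2)MR² = (1/2)(3.6)(0.32)² = 0.18432 kg·m²; centre at d = 0.28 + 0.28 + 0.32 = 0.88 m, so the parallel axis theorem gives I = 0.18432 + (3.6)(0.88)² = 2.9722 kg·m².
Total I = 0.31752 + 2.9722 = 3.2897 kg·m².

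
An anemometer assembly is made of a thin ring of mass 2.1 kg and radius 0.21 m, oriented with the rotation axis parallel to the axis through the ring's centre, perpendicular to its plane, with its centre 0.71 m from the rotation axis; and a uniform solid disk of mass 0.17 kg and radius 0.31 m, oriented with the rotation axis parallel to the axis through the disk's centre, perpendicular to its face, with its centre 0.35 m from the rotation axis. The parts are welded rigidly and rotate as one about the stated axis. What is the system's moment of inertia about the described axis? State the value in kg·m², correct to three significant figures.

1.18

Thin ring: I_cm = MR² = (2.1)(0.21)² = 0.09261 kg·m²; centre at d = 0.71 m, so I = I_cm + Md² gives I = 0.09261 + (2.1)(0.71)² = 1.1512 kg·m².
Solid disk: I_cm = (1/2)MR² = (1/2)(0.17)(0.31)² = 0.0081685 kg·m²; centre at d = 0.35 m, so I = I_cm + Md² gives I = 0.0081685 + (0.17)(0.35)² = 0.028993 kg·m².
Total I = 1.1512 + 0.028993 = 1.1802 kg·m².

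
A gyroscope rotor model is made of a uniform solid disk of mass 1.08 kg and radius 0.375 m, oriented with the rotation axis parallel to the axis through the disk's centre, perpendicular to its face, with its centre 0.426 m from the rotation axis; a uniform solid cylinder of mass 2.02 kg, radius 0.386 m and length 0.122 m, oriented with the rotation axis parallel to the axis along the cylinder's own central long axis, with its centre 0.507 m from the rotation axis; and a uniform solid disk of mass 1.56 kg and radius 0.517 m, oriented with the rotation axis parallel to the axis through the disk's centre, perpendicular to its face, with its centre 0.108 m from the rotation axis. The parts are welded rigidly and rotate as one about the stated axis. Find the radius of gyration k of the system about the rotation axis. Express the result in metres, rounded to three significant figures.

0.501

Solid disk: I_cm = (1/2)MR² = (1/2)(1.08)(0.375)² = 0.075938 kg m²; centre at d = 0.426 m, so the parallel axis theorem gives I = 0.075938 + (1.08)(0.426)² = 0.27193 kg m².
Solid cylinder: I_cm = (1/2)MR² = (1/2)(2.02)(0.386)² = 0.15049 kg m²; centre at d = 0.507 m, so the parallel axis theorem gives I = 0.15049 + (2.02)(0.507)² = 0.66972 kg m².
Solid disk: I_cm = (1/2)MR² = (1/2)(1.56)(0.517)² = 0.20849 kg m²; centre at d = 0.108 m, so the parallel axis theorem gives I = 0.20849 + (1.56)(0.108)² = 0.22668 kg m².
Total I = 1.1683 kg m²; total mass M = 4.66 kg.
k = √(I/M) = √(1.1683/4.66) = 0.50072 m.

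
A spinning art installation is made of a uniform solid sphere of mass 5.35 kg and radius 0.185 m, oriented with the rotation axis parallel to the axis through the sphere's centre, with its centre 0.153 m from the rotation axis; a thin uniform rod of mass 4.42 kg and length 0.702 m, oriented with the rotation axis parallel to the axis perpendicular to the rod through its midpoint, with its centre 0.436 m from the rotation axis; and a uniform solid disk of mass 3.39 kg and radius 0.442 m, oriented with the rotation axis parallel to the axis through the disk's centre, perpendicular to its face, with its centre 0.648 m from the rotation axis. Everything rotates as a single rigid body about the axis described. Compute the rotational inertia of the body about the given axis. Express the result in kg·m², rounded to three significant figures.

2.97

Solid sphere: I_cm = (2/5)MR² = (2/5)(5.35)(0.185)² = 0.073242 kg·m²; centre at d = 0.153 m, so I = I_cm + Md² gives I = 0.073242 + (5.35)(0.153)² = 0.19848 kg·m².
Thin rod: I_cm = (1/12)ML² = (1/12)(4.42)(0.702)² = 0.18152 kg·m²; centre at d = 0.436 m, so I = I_cm + Md² gives I = 0.18152 + (4.42)(0.436)² = 1.0217 kg·m².
Solid disk: I_cm = (1/2)MR² = (1/2)(3.39)(0.442)² = 0.33114 kg·m²; centre at d = 0.648 m, so I = I_cm + Md² gives I = 0.33114 + (3.39)(0.648)² = 1.7546 kg·m².
Total I = 0.19848 + 1.0217 + 1.7546 = 2.9748 kg·m².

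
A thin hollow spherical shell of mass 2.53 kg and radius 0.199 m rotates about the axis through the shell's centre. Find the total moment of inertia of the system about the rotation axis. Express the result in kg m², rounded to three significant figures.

I_cm = (2/3)MR² = (2/3)(2.53)(0.199)² = 0.066794 kg m²; axis through the centre, so I = 0.066794 kg m².

0.0668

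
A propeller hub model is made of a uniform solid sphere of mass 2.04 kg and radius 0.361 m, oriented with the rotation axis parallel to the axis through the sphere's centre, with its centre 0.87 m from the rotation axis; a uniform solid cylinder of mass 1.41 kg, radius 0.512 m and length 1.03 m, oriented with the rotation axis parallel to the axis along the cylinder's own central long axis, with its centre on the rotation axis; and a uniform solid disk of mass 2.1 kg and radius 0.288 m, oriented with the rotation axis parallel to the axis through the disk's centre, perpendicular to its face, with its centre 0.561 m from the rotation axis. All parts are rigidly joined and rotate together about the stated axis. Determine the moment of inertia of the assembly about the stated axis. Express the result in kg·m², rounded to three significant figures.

2.58

Solid sphere: I_cm = (2/5)MR² = (2/5)(2.04)(0.361)² = 0.10634 kg·m²; centre at d = 0.87 m, so I = I_cm + Md² gives I = 0.10634 + (2.04)(0.87)² = 1.6504 kg·m².
Solid cylinder: I_cm = (1/2)MR² = (1/2)(1.41)(0.512)² = 0.18481 kg·m²; axis through the centre, so I = 0.18481 kg·m².
Solid disk: I_cm = (1/2)MR² = (1/2)(2.1)(0.288)² = 0.087091 kg·m²; centre at d = 0.561 m, so I = I_cm + Md² gives I = 0.087091 + (2.1)(0.561)² = 0.74801 kg·m².
Total I = 1.6504 + 0.18481 + 0.74801 = 2.5832 kg·m².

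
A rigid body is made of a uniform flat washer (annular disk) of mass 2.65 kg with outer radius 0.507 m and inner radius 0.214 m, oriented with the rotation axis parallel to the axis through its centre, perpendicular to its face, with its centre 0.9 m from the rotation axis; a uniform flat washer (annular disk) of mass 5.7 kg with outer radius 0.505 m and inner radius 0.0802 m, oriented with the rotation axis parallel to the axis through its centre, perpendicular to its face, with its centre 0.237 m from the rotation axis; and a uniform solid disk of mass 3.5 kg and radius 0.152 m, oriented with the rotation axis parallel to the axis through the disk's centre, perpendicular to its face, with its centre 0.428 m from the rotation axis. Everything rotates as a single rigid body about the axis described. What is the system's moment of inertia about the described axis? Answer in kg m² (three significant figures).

4.29

Annular disk: I_cm = (1/2)M(R²+r²) = (1/2)(2.65)[(0.507)² + (0.214)²] = 0.40127 kg m²; centre at d = 0.9 m, so I = I_cm + Md² gives I = 0.40127 + (2.65)(0.9)² = 2.5478 kg m².
Annular disk: I_cm = (1/2)M(R²+r²) = (1/2)(5.7)[(0.505)² + (0.0802)²] = 0.74515 kg m²; centre at d = 0.237 m, so I = I_cm + Md² gives I = 0.74515 + (5.7)(0.237)² = 1.0653 kg m².
Solid disk: I_cm = (1/2)MR² = (1/2)(3.5)(0.152)² = 0.040432 kg m²; centre at d = 0.428 m, so I = I_cm + Md² gives I = 0.040432 + (3.5)(0.428)² = 0.68158 kg m².
Total I = 2.5478 + 1.0653 + 0.68158 = 4.2947 kg m².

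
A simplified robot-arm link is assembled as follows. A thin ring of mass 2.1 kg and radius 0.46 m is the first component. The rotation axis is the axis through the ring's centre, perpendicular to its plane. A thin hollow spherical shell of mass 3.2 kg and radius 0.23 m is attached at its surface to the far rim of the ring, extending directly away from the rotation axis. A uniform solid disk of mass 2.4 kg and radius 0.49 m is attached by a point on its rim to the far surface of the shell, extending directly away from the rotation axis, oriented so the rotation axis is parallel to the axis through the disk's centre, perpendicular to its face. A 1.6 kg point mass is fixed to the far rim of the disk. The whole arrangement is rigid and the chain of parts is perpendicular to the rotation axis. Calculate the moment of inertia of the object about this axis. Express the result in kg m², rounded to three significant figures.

12.9

Thin ring: I_cm = MR² = (2.1)(0.46)² = 0.44436 kg m²; axis through the centre, so I = 0.44436 kg m².
Spherical shell: I_cm = (2/3)MR² = (2/3)(3.2)(0.23)² = 0.11285 kg m²; centre at d = 0.46 + 0.23 = 0.69 m, so I = I_cm + Md² gives I = 0.11285 + (3.2)(0.69)² = 1.6364 kg m².
Solid disk: I_cm = (1/2)MR² = (1/2)(2.4)(0.49)² = 0.28812 kg m²; centre at d = 0.46 + 0.23 + 0.23 + 0.49 = 1.41 m, so I = I_cm + Md² gives I = 0.28812 + (2.4)(1.41)² = 5.0596 kg m².
Point mass: I_cm = 0; centre at d = 0.46 + 0.23 + 0.23 + 0.49 + 0.49 = 1.9 m, so I = I_cm + Md² gives I = 0 + (1.6)(1.9)² = 5.776 kg m².
Total I = 0.44436 + 1.6364 + 5.0596 + 5.776 = 12.916 kg m².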